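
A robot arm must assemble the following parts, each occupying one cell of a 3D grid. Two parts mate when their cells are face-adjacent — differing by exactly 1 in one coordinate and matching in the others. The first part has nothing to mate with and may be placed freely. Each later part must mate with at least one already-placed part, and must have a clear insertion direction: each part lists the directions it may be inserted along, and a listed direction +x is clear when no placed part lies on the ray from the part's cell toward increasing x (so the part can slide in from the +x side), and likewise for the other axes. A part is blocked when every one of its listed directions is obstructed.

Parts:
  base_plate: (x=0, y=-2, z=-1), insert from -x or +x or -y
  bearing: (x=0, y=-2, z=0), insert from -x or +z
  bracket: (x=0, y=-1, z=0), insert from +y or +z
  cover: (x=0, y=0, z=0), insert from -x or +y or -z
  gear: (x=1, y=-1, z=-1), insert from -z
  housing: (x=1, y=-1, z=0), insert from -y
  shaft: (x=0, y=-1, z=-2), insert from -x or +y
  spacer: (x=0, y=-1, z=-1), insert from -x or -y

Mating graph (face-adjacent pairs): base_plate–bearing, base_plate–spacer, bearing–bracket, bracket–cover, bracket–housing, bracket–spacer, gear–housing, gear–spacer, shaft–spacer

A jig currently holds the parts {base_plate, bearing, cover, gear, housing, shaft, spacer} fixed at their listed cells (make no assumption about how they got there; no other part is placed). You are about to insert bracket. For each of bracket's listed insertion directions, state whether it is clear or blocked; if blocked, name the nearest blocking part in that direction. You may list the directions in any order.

+y: nearest on ray is cover@(0, 0, 0) ⇒ blocked
+z: ray from bracket(0, -1, 0) has no placed part ⇒ clear

+y: blocked by cover; +z: clear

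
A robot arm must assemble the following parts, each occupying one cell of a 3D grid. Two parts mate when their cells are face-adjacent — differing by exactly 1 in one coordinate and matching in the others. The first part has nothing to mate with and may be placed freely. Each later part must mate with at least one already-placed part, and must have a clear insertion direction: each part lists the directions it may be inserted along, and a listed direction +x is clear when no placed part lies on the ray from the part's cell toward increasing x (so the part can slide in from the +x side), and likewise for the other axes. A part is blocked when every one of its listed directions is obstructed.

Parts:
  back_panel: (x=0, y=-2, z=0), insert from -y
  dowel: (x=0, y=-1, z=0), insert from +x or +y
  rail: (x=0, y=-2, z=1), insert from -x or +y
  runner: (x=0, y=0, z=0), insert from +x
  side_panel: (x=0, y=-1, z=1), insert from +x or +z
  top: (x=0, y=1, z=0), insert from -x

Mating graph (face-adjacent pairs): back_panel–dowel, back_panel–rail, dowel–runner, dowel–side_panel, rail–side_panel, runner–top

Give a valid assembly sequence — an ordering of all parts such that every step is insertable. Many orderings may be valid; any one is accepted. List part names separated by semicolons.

1. side_panel@(0, -1, 1) [+x clear] — {side_panel}
2. rail@(0, -2, 1) [-x clear] — {rail, side_panel}
3. dowel@(0, -1, 0) [+x clear] — {dowel, rail, side_panel}
4. runner@(0, 0, 0) [+x clear] — {dowel, rail, runner, side_panel}
5. top@(0, 1, 0) [-x clear] — {dowel, rail, runner, side_panel, top}
6. back_panel@(0, -2, 0) [-y clear] — {back_panel, dowel, rail, runner, side_panel, top}

side_panel; rail; dowel; runner; top; back_panel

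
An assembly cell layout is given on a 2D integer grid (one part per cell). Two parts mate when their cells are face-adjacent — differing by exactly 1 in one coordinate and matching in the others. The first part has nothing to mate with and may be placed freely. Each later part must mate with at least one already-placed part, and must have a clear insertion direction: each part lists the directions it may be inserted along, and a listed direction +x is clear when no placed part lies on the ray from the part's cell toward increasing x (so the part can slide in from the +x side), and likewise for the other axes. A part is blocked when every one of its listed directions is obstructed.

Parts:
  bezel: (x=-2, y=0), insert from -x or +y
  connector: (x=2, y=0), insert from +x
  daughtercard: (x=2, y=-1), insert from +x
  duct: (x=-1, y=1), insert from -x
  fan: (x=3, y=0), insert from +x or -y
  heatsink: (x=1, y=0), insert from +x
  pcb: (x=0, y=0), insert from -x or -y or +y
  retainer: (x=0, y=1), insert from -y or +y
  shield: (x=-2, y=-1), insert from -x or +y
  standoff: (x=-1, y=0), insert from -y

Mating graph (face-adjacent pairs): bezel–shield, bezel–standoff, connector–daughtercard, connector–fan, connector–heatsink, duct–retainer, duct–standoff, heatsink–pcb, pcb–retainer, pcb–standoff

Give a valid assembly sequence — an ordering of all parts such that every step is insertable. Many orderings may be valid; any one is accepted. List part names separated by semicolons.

1. heatsink@(1, 0) [+x clear] — {heatsink}
2. connector@(2, 0) [+x clear] — {connector, heatsink}
3. pcb@(0, 0) [-x clear] — {connector, heatsink, pcb}
4. fan@(3, 0) [+x clear] — {connector, fan, heatsink, pcb}
5. daughtercard@(2, -1) [+x clear] — {connector, daughtercard, fan, heatsink, pcb}
6. standoff@(-1, 0) [-y clear] — {connector, daughtercard, fan, heatsink, pcb, standoff}
7. duct@(-1, 1) [-x clear] — {connector, daughtercard, duct, fan, heatsink, pcb, standoff}
8. bezel@(-2, 0) [-x clear] — {bezel, connector, daughtercard, duct, fan, heatsink, pcb, standoff}
9. shield@(-2, -1) [-x clear] — {bezel, connector, daughtercard, duct, fan, heatsink, pcb, shield, standoff}
10. retainer@(0, 1) [+y clear] — {bezel, connector, daughtercard, duct, fan, heatsink, pcb, retainer, shield, standoff}

heatsink; connector; pcb; fan; daughtercard; standoff; duct; bezel; shield; retainer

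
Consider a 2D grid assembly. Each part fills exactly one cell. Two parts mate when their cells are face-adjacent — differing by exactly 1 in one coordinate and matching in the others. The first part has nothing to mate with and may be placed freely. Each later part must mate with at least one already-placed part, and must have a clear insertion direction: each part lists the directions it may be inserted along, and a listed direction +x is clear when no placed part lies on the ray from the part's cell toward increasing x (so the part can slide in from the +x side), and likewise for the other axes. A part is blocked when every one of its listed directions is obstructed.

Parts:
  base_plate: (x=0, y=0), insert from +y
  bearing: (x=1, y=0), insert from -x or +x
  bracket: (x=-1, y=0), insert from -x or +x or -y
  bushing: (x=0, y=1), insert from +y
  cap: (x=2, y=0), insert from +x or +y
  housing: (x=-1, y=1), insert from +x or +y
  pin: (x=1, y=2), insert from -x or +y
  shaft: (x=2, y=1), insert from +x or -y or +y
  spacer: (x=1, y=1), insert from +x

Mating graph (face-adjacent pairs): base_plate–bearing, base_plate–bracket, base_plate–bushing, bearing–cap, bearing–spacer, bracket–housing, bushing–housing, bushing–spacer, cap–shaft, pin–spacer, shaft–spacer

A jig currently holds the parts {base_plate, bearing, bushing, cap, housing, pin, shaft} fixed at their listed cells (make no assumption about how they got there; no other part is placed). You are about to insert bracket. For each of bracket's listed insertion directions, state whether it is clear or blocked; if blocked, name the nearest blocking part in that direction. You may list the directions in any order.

+x: blocked by base_plate; -x: clear; -y: clear

-x: ray from bracket(-1, 0) has no placed part ⇒ clear
+x: nearest on ray is base_plate@(0, 0) ⇒ blocked
-y: ray from bracket(-1, 0) has no placed part ⇒ clear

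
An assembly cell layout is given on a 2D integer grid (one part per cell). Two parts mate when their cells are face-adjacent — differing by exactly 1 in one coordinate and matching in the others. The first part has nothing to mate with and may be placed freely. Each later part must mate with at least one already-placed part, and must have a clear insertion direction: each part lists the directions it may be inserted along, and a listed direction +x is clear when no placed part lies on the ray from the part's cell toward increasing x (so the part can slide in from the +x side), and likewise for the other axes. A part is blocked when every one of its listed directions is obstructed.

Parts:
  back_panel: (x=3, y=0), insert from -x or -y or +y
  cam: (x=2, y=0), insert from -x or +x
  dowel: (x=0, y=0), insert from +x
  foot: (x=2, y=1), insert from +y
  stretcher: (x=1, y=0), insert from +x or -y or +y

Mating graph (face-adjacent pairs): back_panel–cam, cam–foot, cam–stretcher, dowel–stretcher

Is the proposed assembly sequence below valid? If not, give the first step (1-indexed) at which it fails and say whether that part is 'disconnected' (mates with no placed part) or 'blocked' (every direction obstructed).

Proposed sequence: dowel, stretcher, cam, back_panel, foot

Valid

1. dowel@(0, 0) [+x clear] — {dowel}
2. stretcher@(1, 0) [+x clear] — {dowel, stretcher}
3. cam@(2, 0) [+x clear] — {cam, dowel, stretcher}
4. back_panel@(3, 0) [-y clear] — {back_panel, cam, dowel, stretcher}
5. foot@(2, 1) [+y clear] — {back_panel, cam, dowel, foot, stretcher}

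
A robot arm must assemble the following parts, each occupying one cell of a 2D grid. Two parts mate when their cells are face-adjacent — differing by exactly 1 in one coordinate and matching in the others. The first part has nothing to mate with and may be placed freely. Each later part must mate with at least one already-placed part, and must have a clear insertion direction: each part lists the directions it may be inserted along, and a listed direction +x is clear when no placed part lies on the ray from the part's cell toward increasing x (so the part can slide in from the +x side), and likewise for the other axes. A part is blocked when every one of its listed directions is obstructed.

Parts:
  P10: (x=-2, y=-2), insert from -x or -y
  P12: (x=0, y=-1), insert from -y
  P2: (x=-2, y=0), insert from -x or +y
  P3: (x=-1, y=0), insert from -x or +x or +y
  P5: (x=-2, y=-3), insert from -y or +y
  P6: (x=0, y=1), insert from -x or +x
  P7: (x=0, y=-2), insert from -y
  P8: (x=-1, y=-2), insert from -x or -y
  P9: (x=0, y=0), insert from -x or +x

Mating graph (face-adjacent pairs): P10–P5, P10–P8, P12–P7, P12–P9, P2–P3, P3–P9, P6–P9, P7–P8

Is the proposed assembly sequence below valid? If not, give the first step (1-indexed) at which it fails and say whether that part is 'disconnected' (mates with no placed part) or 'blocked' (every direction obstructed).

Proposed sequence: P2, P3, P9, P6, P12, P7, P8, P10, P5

1. P2@(-2, 0) [-x clear] — {P2}
2. P3@(-1, 0) [+x clear] — {P2, P3}
3. P9@(0, 0) [+x clear] — {P2, P3, P9}
4. P6@(0, 1) [-x clear] — {P2, P3, P6, P9}
5. P12@(0, -1) [-y clear] — {P12, P2, P3, P6, P9}
6. P7@(0, -2) [-y clear] — {P12, P2, P3, P6, P7, P9}
7. P8@(-1, -2) [-x clear] — {P12, P2, P3, P6, P7, P8, P9}
8. P10@(-2, -2) [-x clear] — {P10, P12, P2, P3, P6, P7, P8, P9}
9. P5@(-2, -3) [-y clear] — {P10, P12, P2, P3, P5, P6, P7, P8, P9}

Valid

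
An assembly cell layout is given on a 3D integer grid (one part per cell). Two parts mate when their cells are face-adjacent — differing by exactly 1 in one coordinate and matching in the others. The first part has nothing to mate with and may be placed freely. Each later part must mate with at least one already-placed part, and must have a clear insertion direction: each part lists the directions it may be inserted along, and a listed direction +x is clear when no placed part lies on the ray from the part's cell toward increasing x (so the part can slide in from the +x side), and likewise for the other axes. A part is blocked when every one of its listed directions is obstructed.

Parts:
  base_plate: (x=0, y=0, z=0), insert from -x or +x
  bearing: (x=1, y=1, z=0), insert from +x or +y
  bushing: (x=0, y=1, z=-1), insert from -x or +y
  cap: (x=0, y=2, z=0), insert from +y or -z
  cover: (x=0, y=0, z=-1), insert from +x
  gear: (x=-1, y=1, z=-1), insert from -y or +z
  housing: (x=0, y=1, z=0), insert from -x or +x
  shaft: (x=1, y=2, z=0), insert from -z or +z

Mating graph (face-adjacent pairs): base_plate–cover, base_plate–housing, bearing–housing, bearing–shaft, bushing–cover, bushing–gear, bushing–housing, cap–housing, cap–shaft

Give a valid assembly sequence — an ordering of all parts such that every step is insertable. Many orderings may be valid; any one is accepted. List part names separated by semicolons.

bearing; shaft; cap; housing; base_plate; cover; bushing; gear

1. bearing@(1, 1, 0) [+x clear] — {bearing}
2. shaft@(1, 2, 0) [-z clear] — {bearing, shaft}
3. cap@(0, 2, 0) [+y clear] — {bearing, cap, shaft}
4. housing@(0, 1, 0) [-x clear] — {bearing, cap, housing, shaft}
5. base_plate@(0, 0, 0) [-x clear] — {base_plate, bearing, cap, housing, shaft}
6. cover@(0, 0, -1) [+x clear] — {base_plate, bearing, cap, cover, housing, shaft}
7. bushing@(0, 1, -1) [-x clear] — {base_plate, bearing, bushing, cap, cover, housing, shaft}
8. gear@(-1, 1, -1) [-y clear] — {base_plate, bearing, bushing, cap, cover, gear, housing, shaft}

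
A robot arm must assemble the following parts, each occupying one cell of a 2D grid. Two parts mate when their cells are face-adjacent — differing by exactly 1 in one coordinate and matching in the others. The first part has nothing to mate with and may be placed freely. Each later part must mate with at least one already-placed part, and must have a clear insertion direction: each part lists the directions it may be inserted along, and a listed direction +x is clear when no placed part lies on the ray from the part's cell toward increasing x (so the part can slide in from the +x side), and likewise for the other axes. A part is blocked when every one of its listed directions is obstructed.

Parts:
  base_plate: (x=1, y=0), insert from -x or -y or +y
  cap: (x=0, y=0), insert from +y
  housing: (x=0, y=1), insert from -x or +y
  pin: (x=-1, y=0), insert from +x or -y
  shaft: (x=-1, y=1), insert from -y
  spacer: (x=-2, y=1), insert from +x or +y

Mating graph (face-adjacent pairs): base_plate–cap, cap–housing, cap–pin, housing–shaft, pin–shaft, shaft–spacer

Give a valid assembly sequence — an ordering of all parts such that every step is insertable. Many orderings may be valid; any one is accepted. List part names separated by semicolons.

1. cap@(0, 0) [+y clear] — {cap}
2. base_plate@(1, 0) [-y clear] — {base_plate, cap}
3. housing@(0, 1) [-x clear] — {base_plate, cap, housing}
4. shaft@(-1, 1) [-y clear] — {base_plate, cap, housing, shaft}
5. spacer@(-2, 1) [+y clear] — {base_plate, cap, housing, shaft, spacer}
6. pin@(-1, 0) [-y clear] — {base_plate, cap, housing, pin, shaft, spacer}

cap; base_plate; housing; shaft; spacer; pin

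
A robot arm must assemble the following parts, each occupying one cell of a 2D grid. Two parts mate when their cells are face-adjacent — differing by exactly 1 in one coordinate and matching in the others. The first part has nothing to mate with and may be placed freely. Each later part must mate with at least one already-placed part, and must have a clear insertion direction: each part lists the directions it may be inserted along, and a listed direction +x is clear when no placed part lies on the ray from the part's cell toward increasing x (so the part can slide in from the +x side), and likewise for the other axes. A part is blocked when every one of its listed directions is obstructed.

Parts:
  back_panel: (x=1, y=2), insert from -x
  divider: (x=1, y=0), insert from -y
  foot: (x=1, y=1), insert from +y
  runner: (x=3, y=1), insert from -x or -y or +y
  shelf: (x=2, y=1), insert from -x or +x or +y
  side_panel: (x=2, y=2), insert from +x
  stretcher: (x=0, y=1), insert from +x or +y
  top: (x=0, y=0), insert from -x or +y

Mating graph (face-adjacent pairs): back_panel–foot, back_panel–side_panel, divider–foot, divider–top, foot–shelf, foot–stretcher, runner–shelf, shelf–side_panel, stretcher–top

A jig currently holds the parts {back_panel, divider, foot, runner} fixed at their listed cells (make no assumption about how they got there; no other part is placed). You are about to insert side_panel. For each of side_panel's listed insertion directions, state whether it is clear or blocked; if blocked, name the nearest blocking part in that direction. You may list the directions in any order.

+x: ray from side_panel(2, 2) has no placed part ⇒ clear

+x: clear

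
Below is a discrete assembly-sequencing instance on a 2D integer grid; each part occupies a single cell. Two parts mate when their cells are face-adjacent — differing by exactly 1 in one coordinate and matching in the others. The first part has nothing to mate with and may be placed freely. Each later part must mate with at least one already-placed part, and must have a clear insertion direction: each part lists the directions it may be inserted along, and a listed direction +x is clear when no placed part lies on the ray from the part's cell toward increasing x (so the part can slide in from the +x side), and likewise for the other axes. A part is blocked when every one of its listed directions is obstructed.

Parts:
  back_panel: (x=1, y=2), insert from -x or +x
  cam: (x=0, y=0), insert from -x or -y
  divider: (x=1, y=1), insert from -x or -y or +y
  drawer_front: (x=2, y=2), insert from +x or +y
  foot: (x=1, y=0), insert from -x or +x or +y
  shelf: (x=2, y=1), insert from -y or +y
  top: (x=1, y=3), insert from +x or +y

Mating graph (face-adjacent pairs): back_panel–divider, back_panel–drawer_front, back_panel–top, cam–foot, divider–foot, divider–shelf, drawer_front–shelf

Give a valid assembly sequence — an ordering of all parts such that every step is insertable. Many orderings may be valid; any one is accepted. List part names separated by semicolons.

shelf; drawer_front; back_panel; top; divider; foot; cam

1. shelf@(2, 1) [-y clear] — {shelf}
2. drawer_front@(2, 2) [+x clear] — {drawer_front, shelf}
3. back_panel@(1, 2) [-x clear] — {back_panel, drawer_front, shelf}
4. top@(1, 3) [+x clear] — {back_panel, drawer_front, shelf, top}
5. divider@(1, 1) [-x clear] — {back_panel, divider, drawer_front, shelf, top}
6. foot@(1, 0) [-x clear] — {back_panel, divider, drawer_front, foot, shelf, top}
7. cam@(0, 0) [-x clear] — {back_panel, cam, divider, drawer_front, foot, shelf, top}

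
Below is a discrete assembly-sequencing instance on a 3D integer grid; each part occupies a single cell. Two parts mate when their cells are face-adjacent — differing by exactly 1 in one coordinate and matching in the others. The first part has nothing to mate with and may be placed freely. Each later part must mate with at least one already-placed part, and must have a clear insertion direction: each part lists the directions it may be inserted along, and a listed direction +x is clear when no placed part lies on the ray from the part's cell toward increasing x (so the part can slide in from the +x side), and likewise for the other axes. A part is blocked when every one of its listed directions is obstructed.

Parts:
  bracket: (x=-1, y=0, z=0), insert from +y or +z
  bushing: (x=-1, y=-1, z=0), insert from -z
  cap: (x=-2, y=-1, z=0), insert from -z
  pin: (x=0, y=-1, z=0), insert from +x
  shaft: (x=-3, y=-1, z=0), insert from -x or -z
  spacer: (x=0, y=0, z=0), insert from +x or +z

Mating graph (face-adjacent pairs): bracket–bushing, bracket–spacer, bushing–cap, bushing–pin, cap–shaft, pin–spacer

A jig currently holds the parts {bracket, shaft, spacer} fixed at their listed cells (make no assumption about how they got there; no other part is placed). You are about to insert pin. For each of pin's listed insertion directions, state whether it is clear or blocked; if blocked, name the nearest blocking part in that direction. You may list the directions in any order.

+x: clear

+x: ray from pin(0, -1, 0) has no placed part ⇒ clear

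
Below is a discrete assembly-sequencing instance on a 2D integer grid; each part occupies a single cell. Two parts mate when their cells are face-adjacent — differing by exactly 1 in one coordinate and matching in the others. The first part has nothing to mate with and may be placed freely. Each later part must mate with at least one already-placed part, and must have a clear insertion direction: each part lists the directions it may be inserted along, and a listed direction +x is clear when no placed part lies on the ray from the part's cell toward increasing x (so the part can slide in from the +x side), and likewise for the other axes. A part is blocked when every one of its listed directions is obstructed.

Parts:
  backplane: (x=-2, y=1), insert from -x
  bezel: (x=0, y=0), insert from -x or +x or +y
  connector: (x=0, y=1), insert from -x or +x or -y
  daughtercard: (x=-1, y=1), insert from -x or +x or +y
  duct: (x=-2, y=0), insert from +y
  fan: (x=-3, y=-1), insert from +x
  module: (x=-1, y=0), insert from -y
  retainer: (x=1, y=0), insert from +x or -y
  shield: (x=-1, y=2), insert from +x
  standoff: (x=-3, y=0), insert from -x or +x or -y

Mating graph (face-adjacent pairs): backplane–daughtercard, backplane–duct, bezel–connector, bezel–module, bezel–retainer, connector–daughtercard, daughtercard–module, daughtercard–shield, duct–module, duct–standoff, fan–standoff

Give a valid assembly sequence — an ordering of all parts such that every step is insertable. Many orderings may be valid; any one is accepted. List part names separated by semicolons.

1. bezel@(0, 0) [-x clear] — {bezel}
2. connector@(0, 1) [-x clear] — {bezel, connector}
3. module@(-1, 0) [-y clear] — {bezel, connector, module}
4. daughtercard@(-1, 1) [-x clear] — {bezel, connector, daughtercard, module}
5. shield@(-1, 2) [+x clear] — {bezel, connector, daughtercard, module, shield}
6. duct@(-2, 0) [+y clear] — {bezel, connector, daughtercard, duct, module, shield}
7. standoff@(-3, 0) [-x clear] — {bezel, connector, daughtercard, duct, module, shield, standoff}
8. fan@(-3, -1) [+x clear] — {bezel, connector, daughtercard, duct, fan, module, shield, standoff}
9. backplane@(-2, 1) [-x clear] — {backplane, bezel, connector, daughtercard, duct, fan, module, shield, standoff}
10. retainer@(1, 0) [+x clear] — {backplane, bezel, connector, daughtercard, duct, fan, module, retainer, shield, standoff}

bezel; connector; module; daughtercard; shield; duct; standoff; fan; backplane; retainer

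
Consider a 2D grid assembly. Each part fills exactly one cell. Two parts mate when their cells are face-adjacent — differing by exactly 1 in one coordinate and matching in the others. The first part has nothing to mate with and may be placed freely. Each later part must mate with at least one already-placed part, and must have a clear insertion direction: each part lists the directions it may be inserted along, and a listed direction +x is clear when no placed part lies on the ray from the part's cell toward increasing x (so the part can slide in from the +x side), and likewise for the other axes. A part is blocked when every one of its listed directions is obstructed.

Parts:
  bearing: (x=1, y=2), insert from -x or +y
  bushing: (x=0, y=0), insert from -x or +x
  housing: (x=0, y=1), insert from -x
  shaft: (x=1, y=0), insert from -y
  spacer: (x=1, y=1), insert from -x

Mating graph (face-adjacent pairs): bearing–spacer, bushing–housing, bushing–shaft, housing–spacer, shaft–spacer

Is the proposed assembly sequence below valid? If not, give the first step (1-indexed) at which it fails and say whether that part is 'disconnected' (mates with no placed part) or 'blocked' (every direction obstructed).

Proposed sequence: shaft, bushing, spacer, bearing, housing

1. shaft@(1, 0) [-y clear] — {shaft}
2. bushing@(0, 0) [-x clear] — {bushing, shaft}
3. spacer@(1, 1) [-x clear] — {bushing, shaft, spacer}
4. bearing@(1, 2) [-x clear] — {bearing, bushing, shaft, spacer}
5. housing@(0, 1) [-x clear] — {bearing, bushing, housing, shaft, spacer}

Valid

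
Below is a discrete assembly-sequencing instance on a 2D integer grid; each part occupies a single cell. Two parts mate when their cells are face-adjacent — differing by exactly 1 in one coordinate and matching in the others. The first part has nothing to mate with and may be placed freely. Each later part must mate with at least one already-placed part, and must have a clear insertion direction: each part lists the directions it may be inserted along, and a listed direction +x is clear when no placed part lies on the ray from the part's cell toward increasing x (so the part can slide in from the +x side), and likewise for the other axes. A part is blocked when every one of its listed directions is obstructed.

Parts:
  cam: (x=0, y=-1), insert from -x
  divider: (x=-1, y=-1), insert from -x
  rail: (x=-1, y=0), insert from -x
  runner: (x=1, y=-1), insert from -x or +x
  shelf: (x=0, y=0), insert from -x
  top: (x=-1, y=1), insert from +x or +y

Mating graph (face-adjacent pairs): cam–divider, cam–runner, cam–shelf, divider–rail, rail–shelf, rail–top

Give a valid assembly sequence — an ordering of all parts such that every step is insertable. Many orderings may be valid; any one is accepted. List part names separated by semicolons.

1. runner@(1, -1) [-x clear] — {runner}
2. cam@(0, -1) [-x clear] — {cam, runner}
3. shelf@(0, 0) [-x clear] — {cam, runner, shelf}
4. rail@(-1, 0) [-x clear] — {cam, rail, runner, shelf}
5. divider@(-1, -1) [-x clear] — {cam, divider, rail, runner, shelf}
6. top@(-1, 1) [+x clear] — {cam, divider, rail, runner, shelf, top}

runner; cam; shelf; rail; divider; top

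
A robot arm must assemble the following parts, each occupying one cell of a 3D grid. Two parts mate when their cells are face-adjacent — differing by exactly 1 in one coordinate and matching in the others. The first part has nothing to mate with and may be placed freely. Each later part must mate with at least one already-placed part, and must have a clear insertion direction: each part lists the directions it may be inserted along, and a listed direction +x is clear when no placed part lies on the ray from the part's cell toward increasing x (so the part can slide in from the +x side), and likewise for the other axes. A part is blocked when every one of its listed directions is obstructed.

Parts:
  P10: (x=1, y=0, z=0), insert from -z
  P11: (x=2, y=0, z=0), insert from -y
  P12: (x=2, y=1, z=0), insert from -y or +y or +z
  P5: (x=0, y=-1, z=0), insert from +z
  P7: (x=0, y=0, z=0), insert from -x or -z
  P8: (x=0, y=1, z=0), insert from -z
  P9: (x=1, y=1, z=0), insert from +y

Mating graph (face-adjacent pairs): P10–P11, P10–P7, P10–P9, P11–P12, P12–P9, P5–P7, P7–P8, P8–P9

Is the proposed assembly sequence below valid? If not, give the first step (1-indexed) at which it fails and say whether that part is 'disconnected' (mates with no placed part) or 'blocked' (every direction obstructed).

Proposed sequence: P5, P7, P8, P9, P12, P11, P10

1. P5@(0, -1, 0) [+z clear] — {P5}
2. P7@(0, 0, 0) [-x clear] — {P5, P7}
3. P8@(0, 1, 0) [-z clear] — {P5, P7, P8}
4. P9@(1, 1, 0) [+y clear] — {P5, P7, P8, P9}
5. P12@(2, 1, 0) [-y clear] — {P12, P5, P7, P8, P9}
6. P11@(2, 0, 0) [-y clear] — {P11, P12, P5, P7, P8, P9}
7. P10@(1, 0, 0) [-z clear] — {P10, P11, P12, P5, P7, P8, P9}

Valid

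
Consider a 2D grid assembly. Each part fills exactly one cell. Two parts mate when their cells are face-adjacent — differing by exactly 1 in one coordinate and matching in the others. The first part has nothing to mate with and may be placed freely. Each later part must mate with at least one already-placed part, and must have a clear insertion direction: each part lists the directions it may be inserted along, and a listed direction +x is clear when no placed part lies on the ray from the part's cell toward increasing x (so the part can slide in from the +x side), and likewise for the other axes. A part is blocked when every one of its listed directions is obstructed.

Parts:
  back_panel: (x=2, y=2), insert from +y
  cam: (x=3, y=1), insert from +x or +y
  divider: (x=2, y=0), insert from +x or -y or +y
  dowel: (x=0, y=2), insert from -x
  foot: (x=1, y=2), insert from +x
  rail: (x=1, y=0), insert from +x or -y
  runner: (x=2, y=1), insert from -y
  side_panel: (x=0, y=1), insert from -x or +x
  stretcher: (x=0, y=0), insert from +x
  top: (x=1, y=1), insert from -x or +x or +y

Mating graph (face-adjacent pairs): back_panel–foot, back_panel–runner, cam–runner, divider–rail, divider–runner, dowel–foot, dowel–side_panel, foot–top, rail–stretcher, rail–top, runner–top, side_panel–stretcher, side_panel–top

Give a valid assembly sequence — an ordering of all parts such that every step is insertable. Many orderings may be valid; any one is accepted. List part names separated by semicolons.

dowel; side_panel; stretcher; rail; foot; back_panel; top; runner; divider; cam

1. dowel@(0, 2) [-x clear] — {dowel}
2. side_panel@(0, 1) [-x clear] — {dowel, side_panel}
3. stretcher@(0, 0) [+x clear] — {dowel, side_panel, stretcher}
4. rail@(1, 0) [+x clear] — {dowel, rail, side_panel, stretcher}
5. foot@(1, 2) [+x clear] — {dowel, foot, rail, side_panel, stretcher}
6. back_panel@(2, 2) [+y clear] — {back_panel, dowel, foot, rail, side_panel, stretcher}
7. top@(1, 1) [+x clear] — {back_panel, dowel, foot, rail, side_panel, stretcher, top}
8. runner@(2, 1) [-y clear] — {back_panel, dowel, foot, rail, runner, side_panel, stretcher, top}
9. divider@(2, 0) [+x clear] — {back_panel, divider, dowel, foot, rail, runner, side_panel, stretcher, top}
10. cam@(3, 1) [+x clear] — {back_panel, cam, divider, dowel, foot, rail, runner, side_panel, stretcher, top}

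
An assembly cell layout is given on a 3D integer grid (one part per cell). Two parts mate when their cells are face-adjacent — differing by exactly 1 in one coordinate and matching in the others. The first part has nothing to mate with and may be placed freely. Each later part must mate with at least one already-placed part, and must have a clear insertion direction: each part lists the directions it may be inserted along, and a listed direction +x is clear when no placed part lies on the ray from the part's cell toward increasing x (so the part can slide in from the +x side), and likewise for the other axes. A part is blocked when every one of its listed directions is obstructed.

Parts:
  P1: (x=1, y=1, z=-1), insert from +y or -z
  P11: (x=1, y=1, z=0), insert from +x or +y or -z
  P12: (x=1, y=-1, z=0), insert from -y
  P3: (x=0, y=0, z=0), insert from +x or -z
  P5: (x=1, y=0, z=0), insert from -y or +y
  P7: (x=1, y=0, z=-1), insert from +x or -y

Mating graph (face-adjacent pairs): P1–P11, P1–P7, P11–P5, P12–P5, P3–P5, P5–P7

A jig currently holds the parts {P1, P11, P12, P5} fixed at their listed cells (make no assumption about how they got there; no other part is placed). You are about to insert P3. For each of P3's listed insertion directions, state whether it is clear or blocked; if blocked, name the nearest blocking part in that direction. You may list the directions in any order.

+x: nearest on ray is P5@(1, 0, 0) ⇒ blocked
-z: ray from P3(0, 0, 0) has no placed part ⇒ clear

+x: blocked by P5; -z: clear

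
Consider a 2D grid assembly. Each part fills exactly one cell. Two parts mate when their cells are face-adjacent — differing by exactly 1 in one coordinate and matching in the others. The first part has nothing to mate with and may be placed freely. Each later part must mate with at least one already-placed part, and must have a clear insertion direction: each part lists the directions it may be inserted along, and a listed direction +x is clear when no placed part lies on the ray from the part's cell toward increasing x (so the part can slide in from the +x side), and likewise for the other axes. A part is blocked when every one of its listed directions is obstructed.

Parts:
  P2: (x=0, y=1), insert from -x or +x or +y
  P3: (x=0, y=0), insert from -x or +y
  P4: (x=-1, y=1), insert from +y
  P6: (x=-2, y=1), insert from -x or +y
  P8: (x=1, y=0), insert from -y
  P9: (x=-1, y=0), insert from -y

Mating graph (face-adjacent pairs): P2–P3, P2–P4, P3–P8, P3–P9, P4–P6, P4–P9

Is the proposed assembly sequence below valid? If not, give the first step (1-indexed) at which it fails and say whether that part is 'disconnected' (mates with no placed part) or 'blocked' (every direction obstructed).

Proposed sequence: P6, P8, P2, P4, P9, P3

Invalid at step 2 (disconnected)

1. P6@(-2, 1) [-x clear] — {P6}
2. P8@(1, 0) — no placed neighbour ⇒ disconnected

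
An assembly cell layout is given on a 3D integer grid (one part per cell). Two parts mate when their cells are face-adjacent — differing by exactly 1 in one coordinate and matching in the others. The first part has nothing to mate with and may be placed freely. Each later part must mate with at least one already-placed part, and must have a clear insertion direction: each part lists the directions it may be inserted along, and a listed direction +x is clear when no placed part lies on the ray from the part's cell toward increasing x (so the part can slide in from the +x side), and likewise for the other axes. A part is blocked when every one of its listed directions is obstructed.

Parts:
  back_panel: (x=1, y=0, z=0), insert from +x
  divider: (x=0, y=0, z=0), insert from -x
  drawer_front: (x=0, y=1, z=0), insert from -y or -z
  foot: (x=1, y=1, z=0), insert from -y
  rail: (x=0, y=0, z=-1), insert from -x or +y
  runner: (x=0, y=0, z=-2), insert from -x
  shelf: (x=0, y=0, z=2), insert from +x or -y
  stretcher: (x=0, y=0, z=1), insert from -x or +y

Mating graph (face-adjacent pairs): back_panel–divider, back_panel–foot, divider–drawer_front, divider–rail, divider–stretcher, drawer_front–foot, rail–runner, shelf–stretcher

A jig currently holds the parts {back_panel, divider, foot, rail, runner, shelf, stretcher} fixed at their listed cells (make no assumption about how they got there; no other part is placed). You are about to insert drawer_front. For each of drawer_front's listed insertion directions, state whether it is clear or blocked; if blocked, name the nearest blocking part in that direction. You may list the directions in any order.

-y: nearest on ray is divider@(0, 0, 0) ⇒ blocked
-z: ray from drawer_front(0, 1, 0) has no placed part ⇒ clear

-y: blocked by divider; -z: clear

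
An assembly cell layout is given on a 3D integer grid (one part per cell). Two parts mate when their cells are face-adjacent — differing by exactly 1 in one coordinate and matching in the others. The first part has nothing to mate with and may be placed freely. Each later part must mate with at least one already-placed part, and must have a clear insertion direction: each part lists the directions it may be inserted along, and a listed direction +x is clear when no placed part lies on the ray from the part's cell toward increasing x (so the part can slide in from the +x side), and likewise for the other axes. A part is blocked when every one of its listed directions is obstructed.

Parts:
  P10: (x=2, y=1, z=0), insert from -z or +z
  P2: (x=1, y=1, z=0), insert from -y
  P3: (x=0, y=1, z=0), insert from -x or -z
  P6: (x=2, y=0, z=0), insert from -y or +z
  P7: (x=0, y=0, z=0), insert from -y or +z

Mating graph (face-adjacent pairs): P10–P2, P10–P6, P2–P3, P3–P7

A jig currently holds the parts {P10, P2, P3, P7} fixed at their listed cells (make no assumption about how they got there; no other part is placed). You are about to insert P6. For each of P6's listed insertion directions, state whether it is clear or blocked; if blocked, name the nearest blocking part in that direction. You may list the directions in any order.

+z: clear; -y: clear

-y: ray from P6(2, 0, 0) has no placed part ⇒ clear
+z: ray from P6(2, 0, 0) has no placed part ⇒ clear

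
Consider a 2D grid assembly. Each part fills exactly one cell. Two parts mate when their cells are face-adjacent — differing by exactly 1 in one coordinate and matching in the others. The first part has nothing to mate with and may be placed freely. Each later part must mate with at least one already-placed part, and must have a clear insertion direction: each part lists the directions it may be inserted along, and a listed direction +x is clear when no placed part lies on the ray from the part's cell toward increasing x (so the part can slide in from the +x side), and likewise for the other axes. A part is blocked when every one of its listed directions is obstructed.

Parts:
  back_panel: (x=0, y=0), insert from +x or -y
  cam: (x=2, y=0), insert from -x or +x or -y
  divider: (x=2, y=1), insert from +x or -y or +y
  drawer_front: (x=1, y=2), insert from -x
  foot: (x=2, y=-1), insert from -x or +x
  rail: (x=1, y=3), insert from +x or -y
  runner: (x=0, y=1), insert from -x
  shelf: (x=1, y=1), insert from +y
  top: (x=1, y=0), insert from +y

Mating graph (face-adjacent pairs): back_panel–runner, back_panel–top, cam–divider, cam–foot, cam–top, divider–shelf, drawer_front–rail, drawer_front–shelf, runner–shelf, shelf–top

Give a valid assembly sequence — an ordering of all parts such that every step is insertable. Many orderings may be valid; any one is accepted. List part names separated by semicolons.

runner; back_panel; top; shelf; drawer_front; rail; cam; foot; divider

1. runner@(0, 1) [-x clear] — {runner}
2. back_panel@(0, 0) [+x clear] — {back_panel, runner}
3. top@(1, 0) [+y clear] — {back_panel, runner, top}
4. shelf@(1, 1) [+y clear] — {back_panel, runner, shelf, top}
5. drawer_front@(1, 2) [-x clear] — {back_panel, drawer_front, runner, shelf, top}
6. rail@(1, 3) [+x clear] — {back_panel, drawer_front, rail, runner, shelf, top}
7. cam@(2, 0) [+x clear] — {back_panel, cam, drawer_front, rail, runner, shelf, top}
8. foot@(2, -1) [-x clear] — {back_panel, cam, drawer_front, foot, rail, runner, shelf, top}
9. divider@(2, 1) [+x clear] — {back_panel, cam, divider, drawer_front, foot, rail, runner, shelf, top}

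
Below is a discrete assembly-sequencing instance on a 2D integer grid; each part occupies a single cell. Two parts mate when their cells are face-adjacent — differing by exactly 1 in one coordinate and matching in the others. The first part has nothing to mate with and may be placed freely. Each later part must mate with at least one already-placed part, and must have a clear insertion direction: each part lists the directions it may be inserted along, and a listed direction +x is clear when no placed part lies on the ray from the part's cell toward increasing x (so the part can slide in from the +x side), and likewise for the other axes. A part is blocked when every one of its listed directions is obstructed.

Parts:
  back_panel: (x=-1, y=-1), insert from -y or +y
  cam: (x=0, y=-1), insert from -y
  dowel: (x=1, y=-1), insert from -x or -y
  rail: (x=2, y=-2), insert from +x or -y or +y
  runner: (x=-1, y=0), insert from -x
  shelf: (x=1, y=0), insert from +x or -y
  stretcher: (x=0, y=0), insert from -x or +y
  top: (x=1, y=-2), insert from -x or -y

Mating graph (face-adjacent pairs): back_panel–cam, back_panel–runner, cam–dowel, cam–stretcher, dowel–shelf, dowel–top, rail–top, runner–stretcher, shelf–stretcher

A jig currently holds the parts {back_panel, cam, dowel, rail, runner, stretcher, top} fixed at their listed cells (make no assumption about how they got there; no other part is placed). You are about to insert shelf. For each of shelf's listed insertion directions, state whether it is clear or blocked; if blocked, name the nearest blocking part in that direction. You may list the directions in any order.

+x: ray from shelf(1, 0) has no placed part ⇒ clear
-y: nearest on ray is dowel@(1, -1) ⇒ blocked

+x: clear; -y: blocked by dowel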